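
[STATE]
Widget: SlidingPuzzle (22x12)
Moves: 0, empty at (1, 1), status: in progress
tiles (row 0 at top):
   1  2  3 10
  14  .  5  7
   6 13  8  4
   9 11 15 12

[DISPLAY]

┌────┬────┬────┬────┐ 
│  1 │  2 │  3 │ 10 │ 
├────┼────┼────┼────┤ 
│ 14 │    │  5 │  7 │ 
├────┼────┼────┼────┤ 
│  6 │ 13 │  8 │  4 │ 
├────┼────┼────┼────┤ 
│  9 │ 11 │ 15 │ 12 │ 
└────┴────┴────┴────┘ 
Moves: 0              
                      
                      


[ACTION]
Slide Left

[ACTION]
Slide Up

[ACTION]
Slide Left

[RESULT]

┌────┬────┬────┬────┐ 
│  1 │  2 │  3 │ 10 │ 
├────┼────┼────┼────┤ 
│ 14 │  5 │  8 │  7 │ 
├────┼────┼────┼────┤ 
│  6 │ 13 │  4 │    │ 
├────┼────┼────┼────┤ 
│  9 │ 11 │ 15 │ 12 │ 
└────┴────┴────┴────┘ 
Moves: 3              
                      
                      


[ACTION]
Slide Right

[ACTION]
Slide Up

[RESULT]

┌────┬────┬────┬────┐ 
│  1 │  2 │  3 │ 10 │ 
├────┼────┼────┼────┤ 
│ 14 │  5 │  8 │  7 │ 
├────┼────┼────┼────┤ 
│  6 │ 13 │ 15 │  4 │ 
├────┼────┼────┼────┤ 
│  9 │ 11 │    │ 12 │ 
└────┴────┴────┴────┘ 
Moves: 5              
                      
                      


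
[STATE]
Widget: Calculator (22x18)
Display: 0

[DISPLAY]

                     0
┌───┬───┬───┬───┐     
│ 7 │ 8 │ 9 │ ÷ │     
├───┼───┼───┼───┤     
│ 4 │ 5 │ 6 │ × │     
├───┼───┼───┼───┤     
│ 1 │ 2 │ 3 │ - │     
├───┼───┼───┼───┤     
│ 0 │ . │ = │ + │     
├───┼───┼───┼───┤     
│ C │ MC│ MR│ M+│     
└───┴───┴───┴───┘     
                      
                      
                      
                      
                      
                      


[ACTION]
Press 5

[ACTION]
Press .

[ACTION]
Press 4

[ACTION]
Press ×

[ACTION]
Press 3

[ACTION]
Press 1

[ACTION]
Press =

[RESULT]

                 167.4
┌───┬───┬───┬───┐     
│ 7 │ 8 │ 9 │ ÷ │     
├───┼───┼───┼───┤     
│ 4 │ 5 │ 6 │ × │     
├───┼───┼───┼───┤     
│ 1 │ 2 │ 3 │ - │     
├───┼───┼───┼───┤     
│ 0 │ . │ = │ + │     
├───┼───┼───┼───┤     
│ C │ MC│ MR│ M+│     
└───┴───┴───┴───┘     
                      
                      
                      
                      
                      
                      


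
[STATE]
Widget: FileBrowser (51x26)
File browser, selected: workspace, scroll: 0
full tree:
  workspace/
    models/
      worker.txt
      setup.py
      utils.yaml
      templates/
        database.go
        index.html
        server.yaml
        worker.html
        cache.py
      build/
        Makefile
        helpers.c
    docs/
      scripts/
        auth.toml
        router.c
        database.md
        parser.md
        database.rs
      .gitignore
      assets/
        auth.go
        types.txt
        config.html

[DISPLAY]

> [-] workspace/                                   
    [+] models/                                    
    [+] docs/                                      
                                                   
                                                   
                                                   
                                                   
                                                   
                                                   
                                                   
                                                   
                                                   
                                                   
                                                   
                                                   
                                                   
                                                   
                                                   
                                                   
                                                   
                                                   
                                                   
                                                   
                                                   
                                                   
                                                   


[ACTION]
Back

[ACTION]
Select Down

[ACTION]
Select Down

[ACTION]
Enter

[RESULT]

  [-] workspace/                                   
    [+] models/                                    
  > [-] docs/                                      
      [+] scripts/                                 
      .gitignore                                   
      [+] assets/                                  
                                                   
                                                   
                                                   
                                                   
                                                   
                                                   
                                                   
                                                   
                                                   
                                                   
                                                   
                                                   
                                                   
                                                   
                                                   
                                                   
                                                   
                                                   
                                                   
                                                   


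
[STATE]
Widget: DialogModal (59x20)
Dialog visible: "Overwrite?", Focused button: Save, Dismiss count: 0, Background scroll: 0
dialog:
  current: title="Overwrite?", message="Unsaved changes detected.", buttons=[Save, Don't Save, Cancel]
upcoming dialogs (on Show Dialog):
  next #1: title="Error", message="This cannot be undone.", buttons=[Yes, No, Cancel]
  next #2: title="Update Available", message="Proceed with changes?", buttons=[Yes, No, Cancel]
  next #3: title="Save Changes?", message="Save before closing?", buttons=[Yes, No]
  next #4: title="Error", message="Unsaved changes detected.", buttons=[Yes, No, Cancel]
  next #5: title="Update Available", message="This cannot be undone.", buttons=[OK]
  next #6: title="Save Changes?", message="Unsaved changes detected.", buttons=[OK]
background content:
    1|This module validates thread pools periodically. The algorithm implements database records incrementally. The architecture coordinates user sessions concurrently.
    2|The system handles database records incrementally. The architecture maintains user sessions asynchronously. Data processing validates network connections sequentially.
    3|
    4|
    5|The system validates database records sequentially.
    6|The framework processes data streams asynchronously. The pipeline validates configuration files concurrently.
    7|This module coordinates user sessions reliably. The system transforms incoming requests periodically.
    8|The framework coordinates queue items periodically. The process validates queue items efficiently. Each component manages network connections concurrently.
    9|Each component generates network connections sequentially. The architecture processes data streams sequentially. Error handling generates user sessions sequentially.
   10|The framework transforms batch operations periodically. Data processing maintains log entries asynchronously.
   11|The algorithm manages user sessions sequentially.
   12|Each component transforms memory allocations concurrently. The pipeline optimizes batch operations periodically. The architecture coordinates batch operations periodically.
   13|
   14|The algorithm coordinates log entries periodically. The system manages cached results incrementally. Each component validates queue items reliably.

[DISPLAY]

This module validates thread pools periodically. The algori
The system handles database records incrementally. The arch
                                                           
                                                           
The system validates database records sequentially.        
The framework processes data streams asynchronously. The pi
This module coordinates user sessions reliably. The system 
The framework┌──────────────────────────────┐cally. The pro
Each componen│          Overwrite?          │sequentially. 
The framework│  Unsaved changes detected.   │iodically. Dat
The algorithm│ [Save]  Don't Save   Cancel  │lly.          
Each componen└──────────────────────────────┘concurrently. 
                                                           
The algorithm coordinates log entries periodically. The sys
                                                           
                                                           
                                                           
                                                           
                                                           
                                                           


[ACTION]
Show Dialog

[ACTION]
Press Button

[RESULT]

This module validates thread pools periodically. The algori
The system handles database records incrementally. The arch
                                                           
                                                           
The system validates database records sequentially.        
The framework processes data streams asynchronously. The pi
This module coordinates user sessions reliably. The system 
The framework coordinates queue items periodically. The pro
Each component generates network connections sequentially. 
The framework transforms batch operations periodically. Dat
The algorithm manages user sessions sequentially.          
Each component transforms memory allocations concurrently. 
                                                           
The algorithm coordinates log entries periodically. The sys
                                                           
                                                           
                                                           
                                                           
                                                           
                                                           


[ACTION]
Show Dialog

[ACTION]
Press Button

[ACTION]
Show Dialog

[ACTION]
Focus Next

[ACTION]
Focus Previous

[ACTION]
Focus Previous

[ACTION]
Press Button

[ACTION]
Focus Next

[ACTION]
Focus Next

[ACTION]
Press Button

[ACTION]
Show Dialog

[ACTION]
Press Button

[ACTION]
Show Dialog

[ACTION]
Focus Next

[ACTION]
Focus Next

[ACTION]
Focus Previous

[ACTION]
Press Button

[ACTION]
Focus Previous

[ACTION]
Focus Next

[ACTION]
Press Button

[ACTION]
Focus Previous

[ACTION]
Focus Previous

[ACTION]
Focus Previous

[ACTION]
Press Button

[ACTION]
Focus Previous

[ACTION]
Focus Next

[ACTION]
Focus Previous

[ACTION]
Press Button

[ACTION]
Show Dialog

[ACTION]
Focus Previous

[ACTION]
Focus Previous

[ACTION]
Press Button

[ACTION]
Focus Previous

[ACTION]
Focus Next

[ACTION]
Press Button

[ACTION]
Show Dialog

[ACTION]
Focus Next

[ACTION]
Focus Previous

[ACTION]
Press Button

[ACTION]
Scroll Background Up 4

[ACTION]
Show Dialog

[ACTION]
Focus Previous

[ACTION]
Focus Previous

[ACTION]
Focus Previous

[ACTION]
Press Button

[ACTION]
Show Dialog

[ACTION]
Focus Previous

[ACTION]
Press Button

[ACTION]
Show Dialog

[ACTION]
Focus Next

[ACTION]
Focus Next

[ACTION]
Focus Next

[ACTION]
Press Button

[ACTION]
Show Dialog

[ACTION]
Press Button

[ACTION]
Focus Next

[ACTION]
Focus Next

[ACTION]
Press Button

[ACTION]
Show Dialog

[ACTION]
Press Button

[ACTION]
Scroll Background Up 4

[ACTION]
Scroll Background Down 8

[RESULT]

Each component generates network connections sequentially. 
The framework transforms batch operations periodically. Dat
The algorithm manages user sessions sequentially.          
Each component transforms memory allocations concurrently. 
                                                           
The algorithm coordinates log entries periodically. The sys
                                                           
                                                           
                                                           
                                                           
                                                           
                                                           
                                                           
                                                           
                                                           
                                                           
                                                           
                                                           
                                                           
                                                           


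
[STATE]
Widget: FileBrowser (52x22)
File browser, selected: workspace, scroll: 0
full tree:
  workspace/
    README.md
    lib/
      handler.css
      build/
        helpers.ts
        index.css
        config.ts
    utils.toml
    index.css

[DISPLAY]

> [-] workspace/                                    
    README.md                                       
    [+] lib/                                        
    utils.toml                                      
    index.css                                       
                                                    
                                                    
                                                    
                                                    
                                                    
                                                    
                                                    
                                                    
                                                    
                                                    
                                                    
                                                    
                                                    
                                                    
                                                    
                                                    
                                                    


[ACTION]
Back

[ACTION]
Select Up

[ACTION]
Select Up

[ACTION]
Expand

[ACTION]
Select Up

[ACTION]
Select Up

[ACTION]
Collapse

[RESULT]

> [+] workspace/                                    
                                                    
                                                    
                                                    
                                                    
                                                    
                                                    
                                                    
                                                    
                                                    
                                                    
                                                    
                                                    
                                                    
                                                    
                                                    
                                                    
                                                    
                                                    
                                                    
                                                    
                                                    


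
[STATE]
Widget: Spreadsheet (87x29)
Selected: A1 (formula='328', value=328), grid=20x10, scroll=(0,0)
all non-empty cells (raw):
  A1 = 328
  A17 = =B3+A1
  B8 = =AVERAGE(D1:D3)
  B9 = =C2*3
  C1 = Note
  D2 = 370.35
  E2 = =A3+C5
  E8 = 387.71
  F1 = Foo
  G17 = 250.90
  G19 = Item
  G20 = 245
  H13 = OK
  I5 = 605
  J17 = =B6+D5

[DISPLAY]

A1: 328                                                                                
       A       B       C       D       E       F       G       H       I       J       
---------------------------------------------------------------------------------------
  1    [328]       0Note           0       0Foo            0       0       0       0   
  2        0       0       0  370.35       0       0       0       0       0       0   
  3        0       0       0       0       0       0       0       0       0       0   
  4        0       0       0       0       0       0       0       0       0       0   
  5        0       0       0       0       0       0       0       0     605       0   
  6        0       0       0       0       0       0       0       0       0       0   
  7        0       0       0       0       0       0       0       0       0       0   
  8        0  123.45       0       0  387.71       0       0       0       0       0   
  9        0       0       0       0       0       0       0       0       0       0   
 10        0       0       0       0       0       0       0       0       0       0   
 11        0       0       0       0       0       0       0       0       0       0   
 12        0       0       0       0       0       0       0       0       0       0   
 13        0       0       0       0       0       0       0OK             0       0   
 14        0       0       0       0       0       0       0       0       0       0   
 15        0       0       0       0       0       0       0       0       0       0   
 16        0       0       0       0       0       0       0       0       0       0   
 17      328       0       0       0       0       0  250.90       0       0       0   
 18        0       0       0       0       0       0       0       0       0       0   
 19        0       0       0       0       0       0Item           0       0       0   
 20        0       0       0       0       0       0     245       0       0       0   
                                                                                       
                                                                                       
                                                                                       
                                                                                       
                                                                                       
                                                                                       


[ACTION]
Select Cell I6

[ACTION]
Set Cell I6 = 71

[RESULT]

I6: 71                                                                                 
       A       B       C       D       E       F       G       H       I       J       
---------------------------------------------------------------------------------------
  1      328       0Note           0       0Foo            0       0       0       0   
  2        0       0       0  370.35       0       0       0       0       0       0   
  3        0       0       0       0       0       0       0       0       0       0   
  4        0       0       0       0       0       0       0       0       0       0   
  5        0       0       0       0       0       0       0       0     605       0   
  6        0       0       0       0       0       0       0       0    [71]       0   
  7        0       0       0       0       0       0       0       0       0       0   
  8        0  123.45       0       0  387.71       0       0       0       0       0   
  9        0       0       0       0       0       0       0       0       0       0   
 10        0       0       0       0       0       0       0       0       0       0   
 11        0       0       0       0       0       0       0       0       0       0   
 12        0       0       0       0       0       0       0       0       0       0   
 13        0       0       0       0       0       0       0OK             0       0   
 14        0       0       0       0       0       0       0       0       0       0   
 15        0       0       0       0       0       0       0       0       0       0   
 16        0       0       0       0       0       0       0       0       0       0   
 17      328       0       0       0       0       0  250.90       0       0       0   
 18        0       0       0       0       0       0       0       0       0       0   
 19        0       0       0       0       0       0Item           0       0       0   
 20        0       0       0       0       0       0     245       0       0       0   
                                                                                       
                                                                                       
                                                                                       
                                                                                       
                                                                                       
                                                                                       


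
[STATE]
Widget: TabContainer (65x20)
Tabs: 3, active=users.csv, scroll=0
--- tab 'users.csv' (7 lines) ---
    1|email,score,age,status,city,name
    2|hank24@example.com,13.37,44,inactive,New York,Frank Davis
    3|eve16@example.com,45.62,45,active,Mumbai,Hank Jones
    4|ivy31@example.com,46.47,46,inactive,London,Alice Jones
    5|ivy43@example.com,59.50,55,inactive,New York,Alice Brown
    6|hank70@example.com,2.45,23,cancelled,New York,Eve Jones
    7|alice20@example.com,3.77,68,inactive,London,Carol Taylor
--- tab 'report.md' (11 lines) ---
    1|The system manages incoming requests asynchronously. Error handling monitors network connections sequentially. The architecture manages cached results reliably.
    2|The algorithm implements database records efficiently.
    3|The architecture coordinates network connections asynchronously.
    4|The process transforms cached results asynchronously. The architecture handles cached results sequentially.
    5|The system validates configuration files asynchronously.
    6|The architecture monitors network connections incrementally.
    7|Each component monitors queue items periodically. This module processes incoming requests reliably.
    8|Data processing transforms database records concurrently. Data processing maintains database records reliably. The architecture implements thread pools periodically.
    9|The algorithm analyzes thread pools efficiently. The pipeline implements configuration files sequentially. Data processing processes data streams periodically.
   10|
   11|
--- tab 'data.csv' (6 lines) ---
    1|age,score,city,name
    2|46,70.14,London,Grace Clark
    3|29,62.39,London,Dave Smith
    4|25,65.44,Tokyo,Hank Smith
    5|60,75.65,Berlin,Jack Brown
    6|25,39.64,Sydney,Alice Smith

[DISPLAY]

[users.csv]│ report.md │ data.csv                                
─────────────────────────────────────────────────────────────────
email,score,age,status,city,name                                 
hank24@example.com,13.37,44,inactive,New York,Frank Davis        
eve16@example.com,45.62,45,active,Mumbai,Hank Jones              
ivy31@example.com,46.47,46,inactive,London,Alice Jones           
ivy43@example.com,59.50,55,inactive,New York,Alice Brown         
hank70@example.com,2.45,23,cancelled,New York,Eve Jones          
alice20@example.com,3.77,68,inactive,London,Carol Taylor         
                                                                 
                                                                 
                                                                 
                                                                 
                                                                 
                                                                 
                                                                 
                                                                 
                                                                 
                                                                 
                                                                 


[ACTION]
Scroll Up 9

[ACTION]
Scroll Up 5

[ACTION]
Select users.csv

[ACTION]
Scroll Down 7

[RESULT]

[users.csv]│ report.md │ data.csv                                
─────────────────────────────────────────────────────────────────
alice20@example.com,3.77,68,inactive,London,Carol Taylor         
                                                                 
                                                                 
                                                                 
                                                                 
                                                                 
                                                                 
                                                                 
                                                                 
                                                                 
                                                                 
                                                                 
                                                                 
                                                                 
                                                                 
                                                                 
                                                                 
                                                                 


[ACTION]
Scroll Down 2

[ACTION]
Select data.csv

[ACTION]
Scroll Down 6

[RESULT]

 users.csv │ report.md │[data.csv]                               
─────────────────────────────────────────────────────────────────
25,39.64,Sydney,Alice Smith                                      
                                                                 
                                                                 
                                                                 
                                                                 
                                                                 
                                                                 
                                                                 
                                                                 
                                                                 
                                                                 
                                                                 
                                                                 
                                                                 
                                                                 
                                                                 
                                                                 
                                                                 


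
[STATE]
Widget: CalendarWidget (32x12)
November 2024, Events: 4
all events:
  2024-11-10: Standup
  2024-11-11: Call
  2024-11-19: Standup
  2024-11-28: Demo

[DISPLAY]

         November 2024          
Mo Tu We Th Fr Sa Su            
             1  2  3            
 4  5  6  7  8  9 10*           
11* 12 13 14 15 16 17           
18 19* 20 21 22 23 24           
25 26 27 28* 29 30              
                                
                                
                                
                                
                                


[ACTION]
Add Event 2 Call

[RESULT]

         November 2024          
Mo Tu We Th Fr Sa Su            
             1  2*  3           
 4  5  6  7  8  9 10*           
11* 12 13 14 15 16 17           
18 19* 20 21 22 23 24           
25 26 27 28* 29 30              
                                
                                
                                
                                
                                


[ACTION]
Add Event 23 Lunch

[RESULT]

         November 2024          
Mo Tu We Th Fr Sa Su            
             1  2*  3           
 4  5  6  7  8  9 10*           
11* 12 13 14 15 16 17           
18 19* 20 21 22 23* 24          
25 26 27 28* 29 30              
                                
                                
                                
                                
                                


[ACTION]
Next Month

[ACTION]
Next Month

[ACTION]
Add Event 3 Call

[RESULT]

          January 2025          
Mo Tu We Th Fr Sa Su            
       1  2  3*  4  5           
 6  7  8  9 10 11 12            
13 14 15 16 17 18 19            
20 21 22 23 24 25 26            
27 28 29 30 31                  
                                
                                
                                
                                
                                


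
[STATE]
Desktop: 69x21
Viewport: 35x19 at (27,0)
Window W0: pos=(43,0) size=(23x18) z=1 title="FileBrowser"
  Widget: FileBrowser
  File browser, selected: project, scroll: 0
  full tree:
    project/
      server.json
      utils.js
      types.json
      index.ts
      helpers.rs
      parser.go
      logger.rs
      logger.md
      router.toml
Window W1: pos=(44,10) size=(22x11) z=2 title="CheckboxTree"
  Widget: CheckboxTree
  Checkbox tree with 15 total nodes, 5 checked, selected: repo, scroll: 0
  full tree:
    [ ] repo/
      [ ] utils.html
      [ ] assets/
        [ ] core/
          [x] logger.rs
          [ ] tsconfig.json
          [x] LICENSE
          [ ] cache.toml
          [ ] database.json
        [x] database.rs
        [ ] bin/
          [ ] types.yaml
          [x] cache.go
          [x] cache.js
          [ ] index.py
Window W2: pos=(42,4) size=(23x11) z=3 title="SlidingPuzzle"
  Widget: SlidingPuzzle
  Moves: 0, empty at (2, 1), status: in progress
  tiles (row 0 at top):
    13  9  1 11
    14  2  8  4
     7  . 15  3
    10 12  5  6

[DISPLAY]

                ┏━━━━━━━━━━━━━━━━━━
                ┃ FileBrowser      
                ┠──────────────────
                ┃> [-] project/    
               ┏━━━━━━━━━━━━━━━━━━━
               ┃ SlidingPuzzle     
               ┠───────────────────
               ┃┌────┬────┬────┬───
               ┃│ 13 │  9 │  1 │ 11
               ┃├────┼────┼────┼───
               ┃│ 14 │  2 │  8 │  4
               ┃├────┼────┼────┼───
               ┃│  7 │    │ 15 │  3
               ┃├────┼────┼────┼───
               ┗━━━━━━━━━━━━━━━━━━━
                ┃┃   [-] assets/   
                ┃┃     [-] core/   
                ┗┃       [x] logger
                 ┃       [ ] tsconf


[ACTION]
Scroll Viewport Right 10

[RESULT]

         ┏━━━━━━━━━━━━━━━━━━━━━┓   
         ┃ FileBrowser         ┃   
         ┠─────────────────────┨   
         ┃> [-] project/       ┃   
        ┏━━━━━━━━━━━━━━━━━━━━━┓┃   
        ┃ SlidingPuzzle       ┃┃   
        ┠─────────────────────┨┃   
        ┃┌────┬────┬────┬────┐┃┃   
        ┃│ 13 │  9 │  1 │ 11 │┃┃   
        ┃├────┼────┼────┼────┤┃┃   
        ┃│ 14 │  2 │  8 │  4 │┃┓   
        ┃├────┼────┼────┼────┤┃┃   
        ┃│  7 │    │ 15 │  3 │┃┨   
        ┃├────┼────┼────┼────┤┃┃   
        ┗━━━━━━━━━━━━━━━━━━━━━┛┃   
         ┃┃   [-] assets/      ┃   
         ┃┃     [-] core/      ┃   
         ┗┃       [x] logger.rs┃   
          ┃       [ ] tsconfig.┃   


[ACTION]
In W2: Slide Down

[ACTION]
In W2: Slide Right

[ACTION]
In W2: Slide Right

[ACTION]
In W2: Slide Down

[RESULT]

         ┏━━━━━━━━━━━━━━━━━━━━━┓   
         ┃ FileBrowser         ┃   
         ┠─────────────────────┨   
         ┃> [-] project/       ┃   
        ┏━━━━━━━━━━━━━━━━━━━━━┓┃   
        ┃ SlidingPuzzle       ┃┃   
        ┠─────────────────────┨┃   
        ┃┌────┬────┬────┬────┐┃┃   
        ┃│    │  9 │  1 │ 11 │┃┃   
        ┃├────┼────┼────┼────┤┃┃   
        ┃│ 13 │ 14 │  8 │  4 │┃┓   
        ┃├────┼────┼────┼────┤┃┃   
        ┃│  7 │  2 │ 15 │  3 │┃┨   
        ┃├────┼────┼────┼────┤┃┃   
        ┗━━━━━━━━━━━━━━━━━━━━━┛┃   
         ┃┃   [-] assets/      ┃   
         ┃┃     [-] core/      ┃   
         ┗┃       [x] logger.rs┃   
          ┃       [ ] tsconfig.┃   


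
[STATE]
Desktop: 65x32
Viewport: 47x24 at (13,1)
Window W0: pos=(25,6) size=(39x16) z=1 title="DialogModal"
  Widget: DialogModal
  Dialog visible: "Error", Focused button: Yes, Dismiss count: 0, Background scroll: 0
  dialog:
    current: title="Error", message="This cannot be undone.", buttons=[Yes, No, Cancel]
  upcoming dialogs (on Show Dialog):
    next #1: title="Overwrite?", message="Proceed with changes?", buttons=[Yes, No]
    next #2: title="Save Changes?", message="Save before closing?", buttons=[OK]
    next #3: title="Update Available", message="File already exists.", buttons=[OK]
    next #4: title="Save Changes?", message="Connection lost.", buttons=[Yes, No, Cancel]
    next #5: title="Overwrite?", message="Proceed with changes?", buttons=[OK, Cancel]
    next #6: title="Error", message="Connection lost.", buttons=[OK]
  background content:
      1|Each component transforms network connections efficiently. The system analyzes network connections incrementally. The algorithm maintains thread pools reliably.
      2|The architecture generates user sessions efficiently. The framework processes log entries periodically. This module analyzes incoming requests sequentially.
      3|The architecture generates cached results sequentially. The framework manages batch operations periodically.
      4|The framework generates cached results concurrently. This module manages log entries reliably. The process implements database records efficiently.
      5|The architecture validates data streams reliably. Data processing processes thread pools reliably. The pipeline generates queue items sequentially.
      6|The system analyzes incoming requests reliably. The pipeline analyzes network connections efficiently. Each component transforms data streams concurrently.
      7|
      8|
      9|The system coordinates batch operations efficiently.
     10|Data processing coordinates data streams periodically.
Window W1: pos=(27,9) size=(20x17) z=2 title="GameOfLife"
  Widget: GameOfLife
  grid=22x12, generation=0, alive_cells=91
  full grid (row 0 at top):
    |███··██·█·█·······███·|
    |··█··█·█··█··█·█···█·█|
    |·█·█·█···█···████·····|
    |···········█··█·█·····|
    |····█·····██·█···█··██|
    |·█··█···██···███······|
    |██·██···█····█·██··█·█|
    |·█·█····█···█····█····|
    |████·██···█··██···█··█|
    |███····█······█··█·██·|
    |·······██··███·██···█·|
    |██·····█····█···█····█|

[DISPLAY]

                                               
                                               
                                               
                                               
                                               
            ┏━━━━━━━━━━━━━━━━━━━━━━━━━━━━━━━━━━
            ┃ DialogModal                      
            ┠──────────────────────────────────
            ┃E┏━━━━━━━━━━━━━━━━━━┓orms network 
            ┃T┃ GameOfLife       ┃rates user se
            ┃T┠──────────────────┨rates cached 
            ┃T┃Gen: 0            ┃─────────┐res
            ┃T┃█··██·█·█·······██┃         │ st
            ┃T┃█··█·█··█··█·█···█┃ undone. │que
            ┃ ┃·█·█···█···████···┃ancel    │   
            ┃ ┃·········█··█·█···┃─────────┘   
            ┃T┃··█·····██·█···█··┃s batch opera
            ┃D┃··█···██···███····┃inates data s
            ┃ ┃·██···█····█·██··█┃             
            ┃ ┃·█····█···█····█··┃             
            ┗━┃██·██···█··██···█·┃━━━━━━━━━━━━━
              ┃█····█······█··█·█┃             
              ┃·····██··███·██···┃             
              ┃·····█····█···█···┃             


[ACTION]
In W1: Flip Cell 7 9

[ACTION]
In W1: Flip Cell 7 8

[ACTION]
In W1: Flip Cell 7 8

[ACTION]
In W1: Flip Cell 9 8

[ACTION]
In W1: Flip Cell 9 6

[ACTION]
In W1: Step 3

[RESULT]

                                               
                                               
                                               
                                               
                                               
            ┏━━━━━━━━━━━━━━━━━━━━━━━━━━━━━━━━━━
            ┃ DialogModal                      
            ┠──────────────────────────────────
            ┃E┏━━━━━━━━━━━━━━━━━━┓orms network 
            ┃T┃ GameOfLife       ┃rates user se
            ┃T┠──────────────────┨rates cached 
            ┃T┃Gen: 3            ┃─────────┐res
            ┃T┃███···███████████·┃         │ st
            ┃T┃██···········██·█·┃ undone. │que
            ┃ ┃·█████··········██┃ancel    │   
            ┃ ┃██···█·█·█······█·┃─────────┘   
            ┃T┃····█·██··██···█··┃s batch opera
            ┃D┃█··██████··█·█····┃inates data s
            ┃ ┃███·██·█·█·██·····┃             
            ┃ ┃██···████···█·····┃             
            ┗━┃·██·██·██·██······┃━━━━━━━━━━━━━
              ┃███·█··█████······┃             
              ┃····█····█········┃             
              ┃··················┃             
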